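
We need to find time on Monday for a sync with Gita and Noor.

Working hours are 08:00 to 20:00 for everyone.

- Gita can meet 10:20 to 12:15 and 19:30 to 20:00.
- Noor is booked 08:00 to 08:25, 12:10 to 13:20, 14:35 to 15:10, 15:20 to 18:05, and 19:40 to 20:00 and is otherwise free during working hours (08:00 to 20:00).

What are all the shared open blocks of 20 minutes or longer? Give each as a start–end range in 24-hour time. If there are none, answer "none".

Noor free within 08:00–20:00: 08:25–12:10, 13:20–14:35, 15:10–15:20, 18:05–19:40.
Gita ∩ Noor: 10:20–12:10, 19:30–19:40.
Windows ≥ 20 min: 10:20–12:10.

10:20–12:10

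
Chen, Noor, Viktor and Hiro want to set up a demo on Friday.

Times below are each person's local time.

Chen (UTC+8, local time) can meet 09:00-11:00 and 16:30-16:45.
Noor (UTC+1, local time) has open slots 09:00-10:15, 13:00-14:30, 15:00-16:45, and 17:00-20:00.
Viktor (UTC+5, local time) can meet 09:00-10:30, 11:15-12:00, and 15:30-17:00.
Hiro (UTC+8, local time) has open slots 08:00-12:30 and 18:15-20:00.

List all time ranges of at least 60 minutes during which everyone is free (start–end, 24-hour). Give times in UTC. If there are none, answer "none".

none

Chen → UTC: 01:00–03:00, 08:30–08:45.
Noor → UTC: 08:00–09:15, 12:00–13:30, 14:00–15:45, 16:00–19:00.
Viktor → UTC: 04:00–05:30, 06:15–07:00, 10:30–12:00.
Hiro → UTC: 00:00–04:30, 10:15–12:00.
Chen ∩ Noor: 08:30–08:45.
Chen ∩ Noor ∩ Viktor: (none).
Chen ∩ Noor ∩ Viktor ∩ Hiro: (none).
Windows ≥ 60 min: (none).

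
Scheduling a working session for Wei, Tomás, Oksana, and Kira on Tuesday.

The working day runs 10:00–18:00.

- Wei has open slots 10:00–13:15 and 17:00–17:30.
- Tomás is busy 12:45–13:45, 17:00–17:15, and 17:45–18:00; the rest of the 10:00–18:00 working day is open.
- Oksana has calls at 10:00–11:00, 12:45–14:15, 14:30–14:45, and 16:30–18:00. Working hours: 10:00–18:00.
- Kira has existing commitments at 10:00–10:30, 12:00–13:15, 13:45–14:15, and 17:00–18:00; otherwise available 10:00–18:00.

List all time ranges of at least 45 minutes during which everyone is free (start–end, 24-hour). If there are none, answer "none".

Tomás free within 10:00–18:00: 10:00–12:45, 13:45–17:00, 17:15–17:45.
Oksana free within 10:00–18:00: 11:00–12:45, 14:15–14:30, 14:45–16:30.
Kira free within 10:00–18:00: 10:30–12:00, 13:15–13:45, 14:15–17:00.
Wei ∩ Tomás: 10:00–12:45, 17:15–17:30.
Wei ∩ Tomás ∩ Oksana: 11:00–12:45.
Wei ∩ Tomás ∩ Oksana ∩ Kira: 11:00–12:00.
Windows ≥ 45 min: 11:00–12:00.

11:00–12:00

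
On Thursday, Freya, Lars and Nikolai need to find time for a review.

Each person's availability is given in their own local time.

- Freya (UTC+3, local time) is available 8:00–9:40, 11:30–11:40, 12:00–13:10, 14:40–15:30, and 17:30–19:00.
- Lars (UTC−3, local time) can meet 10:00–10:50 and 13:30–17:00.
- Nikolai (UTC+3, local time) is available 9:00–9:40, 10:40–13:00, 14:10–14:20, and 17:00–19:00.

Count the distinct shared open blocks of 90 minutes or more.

0

Freya → UTC: 05:00–06:40, 08:30–08:40, 09:00–10:10, 11:40–12:30, 14:30–16:00.
Lars → UTC: 13:00–13:50, 16:30–20:00.
Nikolai → UTC: 06:00–06:40, 07:40–10:00, 11:10–11:20, 14:00–16:00.
Freya ∩ Lars: (none).
Freya ∩ Lars ∩ Nikolai: (none).
Windows ≥ 90 min: (none).
That's 0 windows.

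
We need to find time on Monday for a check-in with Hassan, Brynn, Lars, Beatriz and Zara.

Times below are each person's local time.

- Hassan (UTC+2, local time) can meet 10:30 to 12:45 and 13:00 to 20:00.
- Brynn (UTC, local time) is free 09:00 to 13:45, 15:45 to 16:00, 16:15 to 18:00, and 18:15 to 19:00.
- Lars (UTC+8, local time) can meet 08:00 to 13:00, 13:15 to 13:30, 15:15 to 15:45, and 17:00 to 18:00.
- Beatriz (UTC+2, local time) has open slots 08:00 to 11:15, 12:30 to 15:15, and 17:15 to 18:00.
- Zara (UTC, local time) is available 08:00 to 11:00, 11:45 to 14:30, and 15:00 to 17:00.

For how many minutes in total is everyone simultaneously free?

Hassan → UTC: 08:30–10:45, 11:00–18:00.
Brynn → UTC: 09:00–13:45, 15:45–16:00, 16:15–18:00, 18:15–19:00.
Lars → UTC: 00:00–05:00, 05:15–05:30, 07:15–07:45, 09:00–10:00.
Beatriz → UTC: 06:00–09:15, 10:30–13:15, 15:15–16:00.
Zara → UTC: 08:00–11:00, 11:45–14:30, 15:00–17:00.
Hassan ∩ Brynn: 09:00–10:45, 11:00–13:45, 15:45–16:00, 16:15–18:00.
Hassan ∩ Brynn ∩ Lars: 09:00–10:00.
Hassan ∩ Brynn ∩ Lars ∩ Beatriz: 09:00–09:15.
Hassan ∩ Brynn ∩ Lars ∩ Beatriz ∩ Zara: 09:00–09:15.
Total common minutes: 15.

15 minutes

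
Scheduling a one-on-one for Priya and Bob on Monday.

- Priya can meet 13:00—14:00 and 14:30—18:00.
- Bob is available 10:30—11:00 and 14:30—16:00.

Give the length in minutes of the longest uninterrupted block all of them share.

90 minutes

Priya ∩ Bob: 14:30–16:00.
Single common window of 90 minutes.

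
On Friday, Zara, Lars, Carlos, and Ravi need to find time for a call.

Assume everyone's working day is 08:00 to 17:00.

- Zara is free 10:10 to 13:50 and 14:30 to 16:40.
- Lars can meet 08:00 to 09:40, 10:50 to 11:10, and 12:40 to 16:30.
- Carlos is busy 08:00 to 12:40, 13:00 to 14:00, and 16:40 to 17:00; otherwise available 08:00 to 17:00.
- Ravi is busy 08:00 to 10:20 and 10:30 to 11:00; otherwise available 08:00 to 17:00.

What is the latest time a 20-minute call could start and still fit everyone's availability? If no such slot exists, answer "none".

16:10

Carlos free within 08:00–17:00: 12:40–13:00, 14:00–16:40.
Ravi free within 08:00–17:00: 10:20–10:30, 11:00–17:00.
Zara ∩ Lars: 10:50–11:10, 12:40–13:50, 14:30–16:30.
Zara ∩ Lars ∩ Carlos: 12:40–13:00, 14:30–16:30.
Zara ∩ Lars ∩ Carlos ∩ Ravi: 12:40–13:00, 14:30–16:30.
Windows ≥ 20 min: 12:40–13:00, 14:30–16:30.
Latest start in the last window 14:30–16:30 is 16:30 − 20 min = 16:10.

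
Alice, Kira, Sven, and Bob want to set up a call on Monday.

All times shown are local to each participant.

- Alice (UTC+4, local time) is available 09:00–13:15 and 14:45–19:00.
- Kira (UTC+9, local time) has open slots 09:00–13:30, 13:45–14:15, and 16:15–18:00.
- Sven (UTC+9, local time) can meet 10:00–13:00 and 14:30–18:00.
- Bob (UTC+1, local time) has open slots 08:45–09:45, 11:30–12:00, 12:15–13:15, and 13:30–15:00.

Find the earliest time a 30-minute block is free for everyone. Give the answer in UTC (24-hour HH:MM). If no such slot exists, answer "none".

07:45

Alice → UTC: 05:00–09:15, 10:45–15:00.
Kira → UTC: 00:00–04:30, 04:45–05:15, 07:15–09:00.
Sven → UTC: 01:00–04:00, 05:30–09:00.
Bob → UTC: 07:45–08:45, 10:30–11:00, 11:15–12:15, 12:30–14:00.
Alice ∩ Kira: 05:00–05:15, 07:15–09:00.
Alice ∩ Kira ∩ Sven: 07:15–09:00.
Alice ∩ Kira ∩ Sven ∩ Bob: 07:45–08:45.
Windows ≥ 30 min: 07:45–08:45.
Earliest such window starts at 07:45.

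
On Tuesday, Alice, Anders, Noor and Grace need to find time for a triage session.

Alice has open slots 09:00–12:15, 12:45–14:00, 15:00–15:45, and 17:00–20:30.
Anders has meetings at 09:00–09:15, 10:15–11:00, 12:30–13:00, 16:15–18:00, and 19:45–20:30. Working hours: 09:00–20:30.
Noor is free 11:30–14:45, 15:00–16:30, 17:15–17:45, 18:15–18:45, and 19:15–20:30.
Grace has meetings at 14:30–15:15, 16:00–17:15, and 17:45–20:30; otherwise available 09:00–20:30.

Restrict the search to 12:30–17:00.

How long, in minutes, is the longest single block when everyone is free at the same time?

Anders free within 09:00–20:30: 09:15–10:15, 11:00–12:30, 13:00–16:15, 18:00–19:45.
Grace free within 09:00–20:30: 09:00–14:30, 15:15–16:00, 17:15–17:45.
Alice ∩ Anders: 09:15–10:15, 11:00–12:15, 13:00–14:00, 15:00–15:45, 18:00–19:45.
Alice ∩ Anders ∩ Noor: 11:30–12:15, 13:00–14:00, 15:00–15:45, 18:15–18:45, 19:15–19:45.
Alice ∩ Anders ∩ Noor ∩ Grace: 11:30–12:15, 13:00–14:00, 15:15–15:45.
Restricted to 12:30–17:00: 13:00–14:00, 15:15–15:45.
Common window lengths: 60, 30 min; longest is 60.

60 minutes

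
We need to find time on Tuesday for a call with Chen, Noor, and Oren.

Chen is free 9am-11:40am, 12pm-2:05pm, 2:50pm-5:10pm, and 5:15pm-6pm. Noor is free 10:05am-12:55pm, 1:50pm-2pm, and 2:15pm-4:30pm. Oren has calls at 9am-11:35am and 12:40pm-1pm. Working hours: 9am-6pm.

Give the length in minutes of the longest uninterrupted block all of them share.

Oren free within 09:00–18:00: 11:35–12:40, 13:00–18:00.
Chen ∩ Noor: 10:05–11:40, 12:00–12:55, 13:50–14:00, 14:50–16:30.
Chen ∩ Noor ∩ Oren: 11:35–11:40, 12:00–12:40, 13:50–14:00, 14:50–16:30.
Common window lengths: 5, 40, 10, 100 min; longest is 100.

100 minutes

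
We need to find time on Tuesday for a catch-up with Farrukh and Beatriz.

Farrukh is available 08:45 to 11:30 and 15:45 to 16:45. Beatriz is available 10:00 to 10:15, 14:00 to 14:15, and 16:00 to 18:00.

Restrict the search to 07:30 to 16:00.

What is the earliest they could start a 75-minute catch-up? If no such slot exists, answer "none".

none

Farrukh ∩ Beatriz: 10:00–10:15, 16:00–16:45.
Restricted to 07:30–16:00: 10:00–10:15.
Windows ≥ 75 min: (none).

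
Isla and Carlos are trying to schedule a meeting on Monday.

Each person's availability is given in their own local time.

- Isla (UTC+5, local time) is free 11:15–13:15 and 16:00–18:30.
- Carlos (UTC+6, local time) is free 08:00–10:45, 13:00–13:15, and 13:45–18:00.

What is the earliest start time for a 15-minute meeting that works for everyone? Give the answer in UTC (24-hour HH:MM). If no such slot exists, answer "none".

07:00

Isla → UTC: 06:15–08:15, 11:00–13:30.
Carlos → UTC: 02:00–04:45, 07:00–07:15, 07:45–12:00.
Isla ∩ Carlos: 07:00–07:15, 07:45–08:15, 11:00–12:00.
Windows ≥ 15 min: 07:00–07:15, 07:45–08:15, 11:00–12:00.
Earliest such window starts at 07:00.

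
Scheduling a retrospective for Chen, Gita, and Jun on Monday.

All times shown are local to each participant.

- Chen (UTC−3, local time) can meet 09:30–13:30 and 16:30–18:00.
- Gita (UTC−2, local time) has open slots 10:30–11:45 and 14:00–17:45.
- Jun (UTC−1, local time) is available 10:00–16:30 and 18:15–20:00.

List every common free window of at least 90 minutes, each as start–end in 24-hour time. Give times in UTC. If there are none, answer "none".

none

Chen → UTC: 12:30–16:30, 19:30–21:00.
Gita → UTC: 12:30–13:45, 16:00–19:45.
Jun → UTC: 11:00–17:30, 19:15–21:00.
Chen ∩ Gita: 12:30–13:45, 16:00–16:30, 19:30–19:45.
Chen ∩ Gita ∩ Jun: 12:30–13:45, 16:00–16:30, 19:30–19:45.
Windows ≥ 90 min: (none).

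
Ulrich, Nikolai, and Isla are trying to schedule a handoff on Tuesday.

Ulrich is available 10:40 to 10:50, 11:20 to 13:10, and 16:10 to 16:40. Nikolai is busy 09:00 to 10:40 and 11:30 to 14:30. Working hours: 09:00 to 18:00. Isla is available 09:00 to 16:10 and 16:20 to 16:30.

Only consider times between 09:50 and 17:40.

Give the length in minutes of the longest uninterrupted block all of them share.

10 minutes

Nikolai free within 09:00–18:00: 10:40–11:30, 14:30–18:00.
Ulrich ∩ Nikolai: 10:40–10:50, 11:20–11:30, 16:10–16:40.
Ulrich ∩ Nikolai ∩ Isla: 10:40–10:50, 11:20–11:30, 16:20–16:30.
Restricted to 09:50–17:40: 10:40–10:50, 11:20–11:30, 16:20–16:30.
Common window lengths: 10, 10, 10 min; longest is 10.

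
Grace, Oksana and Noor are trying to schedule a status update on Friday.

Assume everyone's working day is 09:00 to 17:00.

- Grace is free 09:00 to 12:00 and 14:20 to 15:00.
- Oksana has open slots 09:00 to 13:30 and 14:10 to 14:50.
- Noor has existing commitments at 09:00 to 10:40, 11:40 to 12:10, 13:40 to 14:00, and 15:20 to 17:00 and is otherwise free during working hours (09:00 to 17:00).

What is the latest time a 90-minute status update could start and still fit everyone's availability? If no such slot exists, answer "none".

Noor free within 09:00–17:00: 10:40–11:40, 12:10–13:40, 14:00–15:20.
Grace ∩ Oksana: 09:00–12:00, 14:20–14:50.
Grace ∩ Oksana ∩ Noor: 10:40–11:40, 14:20–14:50.
Windows ≥ 90 min: (none).

none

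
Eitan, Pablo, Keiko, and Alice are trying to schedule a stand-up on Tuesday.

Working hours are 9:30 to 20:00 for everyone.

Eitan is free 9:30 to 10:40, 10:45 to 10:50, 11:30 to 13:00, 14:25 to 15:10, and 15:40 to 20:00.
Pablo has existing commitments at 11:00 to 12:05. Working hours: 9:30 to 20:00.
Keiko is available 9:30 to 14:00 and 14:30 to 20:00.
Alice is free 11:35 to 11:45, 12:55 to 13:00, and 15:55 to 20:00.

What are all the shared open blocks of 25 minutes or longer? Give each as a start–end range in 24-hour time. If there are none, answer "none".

15:55–20:00

Pablo free within 09:30–20:00: 09:30–11:00, 12:05–20:00.
Eitan ∩ Pablo: 09:30–10:40, 10:45–10:50, 12:05–13:00, 14:25–15:10, 15:40–20:00.
Eitan ∩ Pablo ∩ Keiko: 09:30–10:40, 10:45–10:50, 12:05–13:00, 14:30–15:10, 15:40–20:00.
Eitan ∩ Pablo ∩ Keiko ∩ Alice: 12:55–13:00, 15:55–20:00.
Windows ≥ 25 min: 15:55–20:00.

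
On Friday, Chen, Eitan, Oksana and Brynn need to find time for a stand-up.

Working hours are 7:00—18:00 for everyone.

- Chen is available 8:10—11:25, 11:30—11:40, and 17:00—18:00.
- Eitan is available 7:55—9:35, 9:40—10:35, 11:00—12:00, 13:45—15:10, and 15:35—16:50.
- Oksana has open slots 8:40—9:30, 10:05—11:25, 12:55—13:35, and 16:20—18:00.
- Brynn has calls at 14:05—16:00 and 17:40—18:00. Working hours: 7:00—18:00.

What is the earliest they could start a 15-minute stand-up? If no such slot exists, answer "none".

08:40

Brynn free within 07:00–18:00: 07:00–14:05, 16:00–17:40.
Chen ∩ Eitan: 08:10–09:35, 09:40–10:35, 11:00–11:25, 11:30–11:40.
Chen ∩ Eitan ∩ Oksana: 08:40–09:30, 10:05–10:35, 11:00–11:25.
Chen ∩ Eitan ∩ Oksana ∩ Brynn: 08:40–09:30, 10:05–10:35, 11:00–11:25.
Windows ≥ 15 min: 08:40–09:30, 10:05–10:35, 11:00–11:25.
Earliest such window starts at 08:40.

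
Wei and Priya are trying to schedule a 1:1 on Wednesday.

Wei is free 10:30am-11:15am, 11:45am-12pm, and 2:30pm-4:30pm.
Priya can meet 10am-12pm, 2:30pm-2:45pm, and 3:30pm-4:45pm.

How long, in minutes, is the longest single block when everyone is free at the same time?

Wei ∩ Priya: 10:30–11:15, 11:45–12:00, 14:30–14:45, 15:30–16:30.
Common window lengths: 45, 15, 15, 60 min; longest is 60.

60 minutes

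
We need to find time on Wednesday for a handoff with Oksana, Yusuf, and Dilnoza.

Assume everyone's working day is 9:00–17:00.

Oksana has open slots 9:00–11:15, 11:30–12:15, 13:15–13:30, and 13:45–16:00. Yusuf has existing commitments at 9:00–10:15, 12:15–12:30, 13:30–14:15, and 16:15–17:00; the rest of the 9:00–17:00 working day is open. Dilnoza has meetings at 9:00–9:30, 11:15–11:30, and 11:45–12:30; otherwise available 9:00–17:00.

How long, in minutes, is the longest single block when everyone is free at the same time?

Yusuf free within 09:00–17:00: 10:15–12:15, 12:30–13:30, 14:15–16:15.
Dilnoza free within 09:00–17:00: 09:30–11:15, 11:30–11:45, 12:30–17:00.
Oksana ∩ Yusuf: 10:15–11:15, 11:30–12:15, 13:15–13:30, 14:15–16:00.
Oksana ∩ Yusuf ∩ Dilnoza: 10:15–11:15, 11:30–11:45, 13:15–13:30, 14:15–16:00.
Common window lengths: 60, 15, 15, 105 min; longest is 105.

105 minutes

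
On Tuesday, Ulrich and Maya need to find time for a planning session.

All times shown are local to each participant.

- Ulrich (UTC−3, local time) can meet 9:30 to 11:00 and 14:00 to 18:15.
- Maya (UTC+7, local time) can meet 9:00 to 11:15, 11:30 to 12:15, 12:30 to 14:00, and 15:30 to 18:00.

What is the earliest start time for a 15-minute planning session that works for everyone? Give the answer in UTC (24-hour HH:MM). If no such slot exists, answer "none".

none

Ulrich → UTC: 12:30–14:00, 17:00–21:15.
Maya → UTC: 02:00–04:15, 04:30–05:15, 05:30–07:00, 08:30–11:00.
Ulrich ∩ Maya: (none).
Windows ≥ 15 min: (none).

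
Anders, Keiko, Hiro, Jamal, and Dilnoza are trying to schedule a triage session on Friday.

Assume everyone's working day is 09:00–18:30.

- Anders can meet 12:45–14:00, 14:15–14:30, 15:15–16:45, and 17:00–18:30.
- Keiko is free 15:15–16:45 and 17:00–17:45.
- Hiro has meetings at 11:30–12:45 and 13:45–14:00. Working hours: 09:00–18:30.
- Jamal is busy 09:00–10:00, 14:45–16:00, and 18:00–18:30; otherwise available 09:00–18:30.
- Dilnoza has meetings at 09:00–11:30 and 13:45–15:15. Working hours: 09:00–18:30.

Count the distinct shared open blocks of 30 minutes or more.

2

Hiro free within 09:00–18:30: 09:00–11:30, 12:45–13:45, 14:00–18:30.
Jamal free within 09:00–18:30: 10:00–14:45, 16:00–18:00.
Dilnoza free within 09:00–18:30: 11:30–13:45, 15:15–18:30.
Anders ∩ Keiko: 15:15–16:45, 17:00–17:45.
Anders ∩ Keiko ∩ Hiro: 15:15–16:45, 17:00–17:45.
Anders ∩ Keiko ∩ Hiro ∩ Jamal: 16:00–16:45, 17:00–17:45.
Anders ∩ Keiko ∩ Hiro ∩ Jamal ∩ Dilnoza: 16:00–16:45, 17:00–17:45.
Windows ≥ 30 min: 16:00–16:45, 17:00–17:45.
That's 2 windows.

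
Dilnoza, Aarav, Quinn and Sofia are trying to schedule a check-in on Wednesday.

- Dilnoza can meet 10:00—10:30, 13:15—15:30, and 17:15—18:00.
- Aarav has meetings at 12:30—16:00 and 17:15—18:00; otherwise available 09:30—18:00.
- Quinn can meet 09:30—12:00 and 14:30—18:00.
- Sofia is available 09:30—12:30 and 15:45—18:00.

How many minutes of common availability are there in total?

Aarav free within 09:30–18:00: 09:30–12:30, 16:00–17:15.
Dilnoza ∩ Aarav: 10:00–10:30.
Dilnoza ∩ Aarav ∩ Quinn: 10:00–10:30.
Dilnoza ∩ Aarav ∩ Quinn ∩ Sofia: 10:00–10:30.
Total common minutes: 30.

30 minutes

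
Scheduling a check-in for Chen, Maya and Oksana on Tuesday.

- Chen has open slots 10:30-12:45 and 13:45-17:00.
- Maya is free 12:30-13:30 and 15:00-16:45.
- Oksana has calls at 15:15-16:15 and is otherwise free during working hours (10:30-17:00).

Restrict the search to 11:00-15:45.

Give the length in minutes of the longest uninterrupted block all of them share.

Oksana free within 10:30–17:00: 10:30–15:15, 16:15–17:00.
Chen ∩ Maya: 12:30–12:45, 15:00–16:45.
Chen ∩ Maya ∩ Oksana: 12:30–12:45, 15:00–15:15, 16:15–16:45.
Restricted to 11:00–15:45: 12:30–12:45, 15:00–15:15.
Common window lengths: 15, 15 min; longest is 15.

15 minutes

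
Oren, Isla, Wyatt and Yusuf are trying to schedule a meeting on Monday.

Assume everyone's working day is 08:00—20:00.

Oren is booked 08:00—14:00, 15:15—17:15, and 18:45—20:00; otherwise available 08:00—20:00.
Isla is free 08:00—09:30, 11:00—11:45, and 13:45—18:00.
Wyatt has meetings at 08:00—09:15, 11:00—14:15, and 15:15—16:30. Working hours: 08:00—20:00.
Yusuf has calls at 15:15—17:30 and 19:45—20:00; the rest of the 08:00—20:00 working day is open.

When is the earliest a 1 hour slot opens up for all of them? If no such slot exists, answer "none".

14:15

Oren free within 08:00–20:00: 14:00–15:15, 17:15–18:45.
Wyatt free within 08:00–20:00: 09:15–11:00, 14:15–15:15, 16:30–20:00.
Yusuf free within 08:00–20:00: 08:00–15:15, 17:30–19:45.
Oren ∩ Isla: 14:00–15:15, 17:15–18:00.
Oren ∩ Isla ∩ Wyatt: 14:15–15:15, 17:15–18:00.
Oren ∩ Isla ∩ Wyatt ∩ Yusuf: 14:15–15:15, 17:30–18:00.
Windows ≥ 60 min: 14:15–15:15.
Earliest such window starts at 14:15.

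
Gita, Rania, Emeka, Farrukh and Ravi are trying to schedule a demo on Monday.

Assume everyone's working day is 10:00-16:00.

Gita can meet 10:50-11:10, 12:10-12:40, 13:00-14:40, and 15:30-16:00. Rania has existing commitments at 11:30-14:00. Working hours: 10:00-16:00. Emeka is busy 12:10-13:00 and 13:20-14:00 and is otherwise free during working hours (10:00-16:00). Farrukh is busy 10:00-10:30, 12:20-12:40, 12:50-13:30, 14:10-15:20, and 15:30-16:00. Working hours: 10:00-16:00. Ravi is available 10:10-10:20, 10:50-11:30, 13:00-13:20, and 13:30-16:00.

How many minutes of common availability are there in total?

30 minutes

Rania free within 10:00–16:00: 10:00–11:30, 14:00–16:00.
Emeka free within 10:00–16:00: 10:00–12:10, 13:00–13:20, 14:00–16:00.
Farrukh free within 10:00–16:00: 10:30–12:20, 12:40–12:50, 13:30–14:10, 15:20–15:30.
Gita ∩ Rania: 10:50–11:10, 14:00–14:40, 15:30–16:00.
Gita ∩ Rania ∩ Emeka: 10:50–11:10, 14:00–14:40, 15:30–16:00.
Gita ∩ Rania ∩ Emeka ∩ Farrukh: 10:50–11:10, 14:00–14:10.
Gita ∩ Rania ∩ Emeka ∩ Farrukh ∩ Ravi: 10:50–11:10, 14:00–14:10.
Total common minutes: 20 + 10 = 30.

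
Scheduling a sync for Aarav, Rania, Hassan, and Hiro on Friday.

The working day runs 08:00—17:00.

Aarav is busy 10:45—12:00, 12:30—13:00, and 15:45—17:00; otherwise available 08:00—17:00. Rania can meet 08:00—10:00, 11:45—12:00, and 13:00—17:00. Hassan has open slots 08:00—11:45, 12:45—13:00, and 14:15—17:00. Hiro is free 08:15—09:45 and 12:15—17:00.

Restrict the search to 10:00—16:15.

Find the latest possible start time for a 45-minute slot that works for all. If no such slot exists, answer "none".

Aarav free within 08:00–17:00: 08:00–10:45, 12:00–12:30, 13:00–15:45.
Aarav ∩ Rania: 08:00–10:00, 13:00–15:45.
Aarav ∩ Rania ∩ Hassan: 08:00–10:00, 14:15–15:45.
Aarav ∩ Rania ∩ Hassan ∩ Hiro: 08:15–09:45, 14:15–15:45.
Restricted to 10:00–16:15: 14:15–15:45.
Windows ≥ 45 min: 14:15–15:45.
Latest start in the last window 14:15–15:45 is 15:45 − 45 min = 15:00.

15:00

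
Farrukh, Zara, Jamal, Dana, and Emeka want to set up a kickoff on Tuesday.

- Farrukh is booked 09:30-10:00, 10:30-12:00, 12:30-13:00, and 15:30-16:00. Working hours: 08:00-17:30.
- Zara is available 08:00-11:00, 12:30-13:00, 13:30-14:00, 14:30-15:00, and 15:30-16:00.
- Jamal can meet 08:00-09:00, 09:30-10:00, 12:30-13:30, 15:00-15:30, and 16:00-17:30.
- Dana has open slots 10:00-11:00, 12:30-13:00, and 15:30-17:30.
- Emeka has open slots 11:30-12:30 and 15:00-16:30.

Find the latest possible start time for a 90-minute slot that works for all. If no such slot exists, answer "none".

Farrukh free within 08:00–17:30: 08:00–09:30, 10:00–10:30, 12:00–12:30, 13:00–15:30, 16:00–17:30.
Farrukh ∩ Zara: 08:00–09:30, 10:00–10:30, 13:30–14:00, 14:30–15:00.
Farrukh ∩ Zara ∩ Jamal: 08:00–09:00.
Farrukh ∩ Zara ∩ Jamal ∩ Dana: (none).
Farrukh ∩ Zara ∩ Jamal ∩ Dana ∩ Emeka: (none).
Windows ≥ 90 min: (none).

none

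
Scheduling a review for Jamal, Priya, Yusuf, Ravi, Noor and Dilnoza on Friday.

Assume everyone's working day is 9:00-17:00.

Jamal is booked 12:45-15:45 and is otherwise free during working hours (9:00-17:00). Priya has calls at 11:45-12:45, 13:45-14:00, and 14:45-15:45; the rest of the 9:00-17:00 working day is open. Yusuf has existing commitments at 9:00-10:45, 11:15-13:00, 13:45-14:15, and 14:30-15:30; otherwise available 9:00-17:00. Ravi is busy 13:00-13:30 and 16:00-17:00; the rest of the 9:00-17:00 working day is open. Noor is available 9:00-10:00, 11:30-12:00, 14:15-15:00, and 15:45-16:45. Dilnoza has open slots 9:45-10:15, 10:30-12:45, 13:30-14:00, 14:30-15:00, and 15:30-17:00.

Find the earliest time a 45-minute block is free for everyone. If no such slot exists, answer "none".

none

Jamal free within 09:00–17:00: 09:00–12:45, 15:45–17:00.
Priya free within 09:00–17:00: 09:00–11:45, 12:45–13:45, 14:00–14:45, 15:45–17:00.
Yusuf free within 09:00–17:00: 10:45–11:15, 13:00–13:45, 14:15–14:30, 15:30–17:00.
Ravi free within 09:00–17:00: 09:00–13:00, 13:30–16:00.
Jamal ∩ Priya: 09:00–11:45, 15:45–17:00.
Jamal ∩ Priya ∩ Yusuf: 10:45–11:15, 15:45–17:00.
Jamal ∩ Priya ∩ Yusuf ∩ Ravi: 10:45–11:15, 15:45–16:00.
Jamal ∩ Priya ∩ Yusuf ∩ Ravi ∩ Noor: 15:45–16:00.
Jamal ∩ Priya ∩ Yusuf ∩ Ravi ∩ Noor ∩ Dilnoza: 15:45–16:00.
Windows ≥ 45 min: (none).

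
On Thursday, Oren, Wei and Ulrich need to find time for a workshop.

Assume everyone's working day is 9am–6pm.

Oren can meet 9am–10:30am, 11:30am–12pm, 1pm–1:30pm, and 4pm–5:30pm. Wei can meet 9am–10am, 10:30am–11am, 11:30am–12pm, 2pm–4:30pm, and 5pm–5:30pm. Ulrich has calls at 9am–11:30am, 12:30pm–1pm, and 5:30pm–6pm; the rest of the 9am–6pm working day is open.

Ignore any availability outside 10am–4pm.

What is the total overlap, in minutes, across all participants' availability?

30 minutes

Ulrich free within 09:00–18:00: 11:30–12:30, 13:00–17:30.
Oren ∩ Wei: 09:00–10:00, 11:30–12:00, 16:00–16:30, 17:00–17:30.
Oren ∩ Wei ∩ Ulrich: 11:30–12:00, 16:00–16:30, 17:00–17:30.
Restricted to 10:00–16:00: 11:30–12:00.
Total common minutes: 30.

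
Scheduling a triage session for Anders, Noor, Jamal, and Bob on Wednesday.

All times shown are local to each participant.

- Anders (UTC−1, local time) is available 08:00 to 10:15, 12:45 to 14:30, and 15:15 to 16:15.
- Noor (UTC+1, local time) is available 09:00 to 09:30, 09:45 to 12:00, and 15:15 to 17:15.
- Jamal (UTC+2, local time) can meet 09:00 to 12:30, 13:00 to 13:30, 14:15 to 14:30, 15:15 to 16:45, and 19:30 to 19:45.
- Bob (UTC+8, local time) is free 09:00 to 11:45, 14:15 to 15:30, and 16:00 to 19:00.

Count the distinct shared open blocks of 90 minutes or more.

1

Anders → UTC: 09:00–11:15, 13:45–15:30, 16:15–17:15.
Noor → UTC: 08:00–08:30, 08:45–11:00, 14:15–16:15.
Jamal → UTC: 07:00–10:30, 11:00–11:30, 12:15–12:30, 13:15–14:45, 17:30–17:45.
Bob → UTC: 01:00–03:45, 06:15–07:30, 08:00–11:00.
Anders ∩ Noor: 09:00–11:00, 14:15–15:30.
Anders ∩ Noor ∩ Jamal: 09:00–10:30, 14:15–14:45.
Anders ∩ Noor ∩ Jamal ∩ Bob: 09:00–10:30.
Windows ≥ 90 min: 09:00–10:30.
That's 1 window.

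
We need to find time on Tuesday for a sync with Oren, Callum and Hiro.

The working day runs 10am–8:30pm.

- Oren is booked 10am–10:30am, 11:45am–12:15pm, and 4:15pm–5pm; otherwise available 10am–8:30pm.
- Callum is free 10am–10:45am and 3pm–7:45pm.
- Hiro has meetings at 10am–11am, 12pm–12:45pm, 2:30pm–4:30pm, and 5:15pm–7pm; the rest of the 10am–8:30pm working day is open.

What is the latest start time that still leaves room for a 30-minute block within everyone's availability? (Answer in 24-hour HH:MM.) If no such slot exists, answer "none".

19:15

Oren free within 10:00–20:30: 10:30–11:45, 12:15–16:15, 17:00–20:30.
Hiro free within 10:00–20:30: 11:00–12:00, 12:45–14:30, 16:30–17:15, 19:00–20:30.
Oren ∩ Callum: 10:30–10:45, 15:00–16:15, 17:00–19:45.
Oren ∩ Callum ∩ Hiro: 17:00–17:15, 19:00–19:45.
Windows ≥ 30 min: 19:00–19:45.
Latest start in the last window 19:00–19:45 is 19:45 − 30 min = 19:15.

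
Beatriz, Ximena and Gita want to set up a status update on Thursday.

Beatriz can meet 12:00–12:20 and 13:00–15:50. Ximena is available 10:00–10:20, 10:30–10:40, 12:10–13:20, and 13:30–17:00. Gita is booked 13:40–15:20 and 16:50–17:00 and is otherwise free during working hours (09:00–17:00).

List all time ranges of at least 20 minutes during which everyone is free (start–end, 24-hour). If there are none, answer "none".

13:00–13:20, 15:20–15:50

Gita free within 09:00–17:00: 09:00–13:40, 15:20–16:50.
Beatriz ∩ Ximena: 12:10–12:20, 13:00–13:20, 13:30–15:50.
Beatriz ∩ Ximena ∩ Gita: 12:10–12:20, 13:00–13:20, 13:30–13:40, 15:20–15:50.
Windows ≥ 20 min: 13:00–13:20, 15:20–15:50.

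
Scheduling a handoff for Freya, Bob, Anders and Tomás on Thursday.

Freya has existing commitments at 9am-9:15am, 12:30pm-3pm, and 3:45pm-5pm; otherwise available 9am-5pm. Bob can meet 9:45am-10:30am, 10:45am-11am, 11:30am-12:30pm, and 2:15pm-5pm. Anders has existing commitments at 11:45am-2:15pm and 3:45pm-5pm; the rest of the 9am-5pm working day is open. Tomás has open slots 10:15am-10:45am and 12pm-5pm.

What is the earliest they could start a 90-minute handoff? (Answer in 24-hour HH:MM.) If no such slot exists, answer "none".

Freya free within 09:00–17:00: 09:15–12:30, 15:00–15:45.
Anders free within 09:00–17:00: 09:00–11:45, 14:15–15:45.
Freya ∩ Bob: 09:45–10:30, 10:45–11:00, 11:30–12:30, 15:00–15:45.
Freya ∩ Bob ∩ Anders: 09:45–10:30, 10:45–11:00, 11:30–11:45, 15:00–15:45.
Freya ∩ Bob ∩ Anders ∩ Tomás: 10:15–10:30, 15:00–15:45.
Windows ≥ 90 min: (none).

none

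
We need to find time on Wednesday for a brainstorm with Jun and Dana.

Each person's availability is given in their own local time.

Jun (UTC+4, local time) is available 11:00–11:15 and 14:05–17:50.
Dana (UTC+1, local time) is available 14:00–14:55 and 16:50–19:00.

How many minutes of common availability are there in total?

Jun → UTC: 07:00–07:15, 10:05–13:50.
Dana → UTC: 13:00–13:55, 15:50–18:00.
Jun ∩ Dana: 13:00–13:50.
Total common minutes: 50.

50 minutes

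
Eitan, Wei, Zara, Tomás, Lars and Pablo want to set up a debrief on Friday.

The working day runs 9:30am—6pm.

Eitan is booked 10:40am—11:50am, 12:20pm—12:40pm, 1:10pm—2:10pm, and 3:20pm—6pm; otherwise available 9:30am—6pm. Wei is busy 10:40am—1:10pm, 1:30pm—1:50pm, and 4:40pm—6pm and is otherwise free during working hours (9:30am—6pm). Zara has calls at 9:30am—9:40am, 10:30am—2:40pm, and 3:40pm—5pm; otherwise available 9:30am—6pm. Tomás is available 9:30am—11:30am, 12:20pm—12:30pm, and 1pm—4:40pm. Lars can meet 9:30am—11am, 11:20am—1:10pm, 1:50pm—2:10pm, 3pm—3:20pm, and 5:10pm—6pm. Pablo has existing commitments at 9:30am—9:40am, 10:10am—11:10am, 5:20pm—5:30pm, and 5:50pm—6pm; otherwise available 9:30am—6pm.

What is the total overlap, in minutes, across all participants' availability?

50 minutes

Eitan free within 09:30–18:00: 09:30–10:40, 11:50–12:20, 12:40–13:10, 14:10–15:20.
Wei free within 09:30–18:00: 09:30–10:40, 13:10–13:30, 13:50–16:40.
Zara free within 09:30–18:00: 09:40–10:30, 14:40–15:40, 17:00–18:00.
Pablo free within 09:30–18:00: 09:40–10:10, 11:10–17:20, 17:30–17:50.
Eitan ∩ Wei: 09:30–10:40, 14:10–15:20.
Eitan ∩ Wei ∩ Zara: 09:40–10:30, 14:40–15:20.
Eitan ∩ Wei ∩ Zara ∩ Tomás: 09:40–10:30, 14:40–15:20.
Eitan ∩ Wei ∩ Zara ∩ Tomás ∩ Lars: 09:40–10:30, 15:00–15:20.
Eitan ∩ Wei ∩ Zara ∩ Tomás ∩ Lars ∩ Pablo: 09:40–10:10, 15:00–15:20.
Total common minutes: 30 + 20 = 50.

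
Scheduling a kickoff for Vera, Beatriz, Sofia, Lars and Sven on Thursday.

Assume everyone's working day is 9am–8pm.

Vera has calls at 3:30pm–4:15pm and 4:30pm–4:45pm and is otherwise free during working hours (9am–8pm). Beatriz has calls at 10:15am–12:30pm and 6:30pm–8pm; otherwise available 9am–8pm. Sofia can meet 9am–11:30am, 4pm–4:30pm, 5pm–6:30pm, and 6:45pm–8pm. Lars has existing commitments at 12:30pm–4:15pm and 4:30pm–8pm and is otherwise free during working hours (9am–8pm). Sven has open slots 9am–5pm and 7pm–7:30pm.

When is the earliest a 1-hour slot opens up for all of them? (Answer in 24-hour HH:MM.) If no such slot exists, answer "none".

Vera free within 09:00–20:00: 09:00–15:30, 16:15–16:30, 16:45–20:00.
Beatriz free within 09:00–20:00: 09:00–10:15, 12:30–18:30.
Lars free within 09:00–20:00: 09:00–12:30, 16:15–16:30.
Vera ∩ Beatriz: 09:00–10:15, 12:30–15:30, 16:15–16:30, 16:45–18:30.
Vera ∩ Beatriz ∩ Sofia: 09:00–10:15, 16:15–16:30, 17:00–18:30.
Vera ∩ Beatriz ∩ Sofia ∩ Lars: 09:00–10:15, 16:15–16:30.
Vera ∩ Beatriz ∩ Sofia ∩ Lars ∩ Sven: 09:00–10:15, 16:15–16:30.
Windows ≥ 60 min: 09:00–10:15.
Earliest such window starts at 09:00.

09:00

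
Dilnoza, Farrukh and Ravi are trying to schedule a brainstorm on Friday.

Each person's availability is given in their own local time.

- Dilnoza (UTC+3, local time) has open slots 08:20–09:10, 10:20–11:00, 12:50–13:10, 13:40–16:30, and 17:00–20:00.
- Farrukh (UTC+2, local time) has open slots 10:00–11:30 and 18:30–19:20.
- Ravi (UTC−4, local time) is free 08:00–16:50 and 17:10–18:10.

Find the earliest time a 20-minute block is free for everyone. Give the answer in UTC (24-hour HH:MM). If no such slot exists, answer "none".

Dilnoza → UTC: 05:20–06:10, 07:20–08:00, 09:50–10:10, 10:40–13:30, 14:00–17:00.
Farrukh → UTC: 08:00–09:30, 16:30–17:20.
Ravi → UTC: 12:00–20:50, 21:10–22:10.
Dilnoza ∩ Farrukh: 16:30–17:00.
Dilnoza ∩ Farrukh ∩ Ravi: 16:30–17:00.
Windows ≥ 20 min: 16:30–17:00.
Earliest such window starts at 16:30.

16:30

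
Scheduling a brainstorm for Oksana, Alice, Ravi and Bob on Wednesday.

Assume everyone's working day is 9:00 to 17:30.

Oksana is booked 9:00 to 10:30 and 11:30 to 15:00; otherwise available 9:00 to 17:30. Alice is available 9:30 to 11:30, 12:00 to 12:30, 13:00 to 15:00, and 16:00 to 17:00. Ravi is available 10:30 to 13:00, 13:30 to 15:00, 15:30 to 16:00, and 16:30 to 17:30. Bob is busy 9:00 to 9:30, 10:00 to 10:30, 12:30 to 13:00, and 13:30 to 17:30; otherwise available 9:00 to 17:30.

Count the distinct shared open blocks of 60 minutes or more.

1

Oksana free within 09:00–17:30: 10:30–11:30, 15:00–17:30.
Bob free within 09:00–17:30: 09:30–10:00, 10:30–12:30, 13:00–13:30.
Oksana ∩ Alice: 10:30–11:30, 16:00–17:00.
Oksana ∩ Alice ∩ Ravi: 10:30–11:30, 16:30–17:00.
Oksana ∩ Alice ∩ Ravi ∩ Bob: 10:30–11:30.
Windows ≥ 60 min: 10:30–11:30.
That's 1 window.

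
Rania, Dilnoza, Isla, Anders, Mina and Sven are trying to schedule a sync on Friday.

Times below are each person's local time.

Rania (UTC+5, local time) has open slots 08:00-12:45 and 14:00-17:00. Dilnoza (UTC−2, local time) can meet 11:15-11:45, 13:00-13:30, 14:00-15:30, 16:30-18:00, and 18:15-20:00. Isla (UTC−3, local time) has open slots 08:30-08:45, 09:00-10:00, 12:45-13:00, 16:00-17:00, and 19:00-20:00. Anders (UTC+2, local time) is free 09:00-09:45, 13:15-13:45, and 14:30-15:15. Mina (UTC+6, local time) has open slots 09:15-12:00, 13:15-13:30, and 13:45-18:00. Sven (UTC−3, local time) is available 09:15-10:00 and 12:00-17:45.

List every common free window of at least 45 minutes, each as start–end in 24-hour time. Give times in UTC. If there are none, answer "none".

Rania → UTC: 03:00–07:45, 09:00–12:00.
Dilnoza → UTC: 13:15–13:45, 15:00–15:30, 16:00–17:30, 18:30–20:00, 20:15–22:00.
Isla → UTC: 11:30–11:45, 12:00–13:00, 15:45–16:00, 19:00–20:00, 22:00–23:00.
Anders → UTC: 07:00–07:45, 11:15–11:45, 12:30–13:15.
Mina → UTC: 03:15–06:00, 07:15–07:30, 07:45–12:00.
Sven → UTC: 12:15–13:00, 15:00–20:45.
Rania ∩ Dilnoza: (none).
Rania ∩ Dilnoza ∩ Isla: (none).
Rania ∩ Dilnoza ∩ Isla ∩ Anders: (none).
Rania ∩ Dilnoza ∩ Isla ∩ Anders ∩ Mina: (none).
Rania ∩ Dilnoza ∩ Isla ∩ Anders ∩ Mina ∩ Sven: (none).
Windows ≥ 45 min: (none).

none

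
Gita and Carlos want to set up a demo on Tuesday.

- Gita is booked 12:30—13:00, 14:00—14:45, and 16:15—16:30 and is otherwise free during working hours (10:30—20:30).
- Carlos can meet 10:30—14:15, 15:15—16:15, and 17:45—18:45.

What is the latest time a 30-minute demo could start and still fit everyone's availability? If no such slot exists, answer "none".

Gita free within 10:30–20:30: 10:30–12:30, 13:00–14:00, 14:45–16:15, 16:30–20:30.
Gita ∩ Carlos: 10:30–12:30, 13:00–14:00, 15:15–16:15, 17:45–18:45.
Windows ≥ 30 min: 10:30–12:30, 13:00–14:00, 15:15–16:15, 17:45–18:45.
Latest start in the last window 17:45–18:45 is 18:45 − 30 min = 18:15.

18:15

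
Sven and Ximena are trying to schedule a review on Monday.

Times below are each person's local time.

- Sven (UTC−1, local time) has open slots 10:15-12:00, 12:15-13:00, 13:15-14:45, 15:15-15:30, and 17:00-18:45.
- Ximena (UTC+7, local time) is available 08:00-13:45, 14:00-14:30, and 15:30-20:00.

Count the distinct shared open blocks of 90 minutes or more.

1

Sven → UTC: 11:15–13:00, 13:15–14:00, 14:15–15:45, 16:15–16:30, 18:00–19:45.
Ximena → UTC: 01:00–06:45, 07:00–07:30, 08:30–13:00.
Sven ∩ Ximena: 11:15–13:00.
Windows ≥ 90 min: 11:15–13:00.
That's 1 window.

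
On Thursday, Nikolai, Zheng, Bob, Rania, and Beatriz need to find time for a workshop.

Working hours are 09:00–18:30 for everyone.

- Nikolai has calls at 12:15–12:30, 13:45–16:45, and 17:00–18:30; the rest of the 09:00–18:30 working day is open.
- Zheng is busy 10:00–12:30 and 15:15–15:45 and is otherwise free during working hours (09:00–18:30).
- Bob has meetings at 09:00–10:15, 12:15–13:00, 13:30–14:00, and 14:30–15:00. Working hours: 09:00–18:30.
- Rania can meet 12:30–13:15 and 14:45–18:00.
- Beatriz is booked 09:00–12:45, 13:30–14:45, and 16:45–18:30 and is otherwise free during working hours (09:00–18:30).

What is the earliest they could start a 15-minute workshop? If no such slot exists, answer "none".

13:00

Nikolai free within 09:00–18:30: 09:00–12:15, 12:30–13:45, 16:45–17:00.
Zheng free within 09:00–18:30: 09:00–10:00, 12:30–15:15, 15:45–18:30.
Bob free within 09:00–18:30: 10:15–12:15, 13:00–13:30, 14:00–14:30, 15:00–18:30.
Beatriz free within 09:00–18:30: 12:45–13:30, 14:45–16:45.
Nikolai ∩ Zheng: 09:00–10:00, 12:30–13:45, 16:45–17:00.
Nikolai ∩ Zheng ∩ Bob: 13:00–13:30, 16:45–17:00.
Nikolai ∩ Zheng ∩ Bob ∩ Rania: 13:00–13:15, 16:45–17:00.
Nikolai ∩ Zheng ∩ Bob ∩ Rania ∩ Beatriz: 13:00–13:15.
Windows ≥ 15 min: 13:00–13:15.
Earliest such window starts at 13:00.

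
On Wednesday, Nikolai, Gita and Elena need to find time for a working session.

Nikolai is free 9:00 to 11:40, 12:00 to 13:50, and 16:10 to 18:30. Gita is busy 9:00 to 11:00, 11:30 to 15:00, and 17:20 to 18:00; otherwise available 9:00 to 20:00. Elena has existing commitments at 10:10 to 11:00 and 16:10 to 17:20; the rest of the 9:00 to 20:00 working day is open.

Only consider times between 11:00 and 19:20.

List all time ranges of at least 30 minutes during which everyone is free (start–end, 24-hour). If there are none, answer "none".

Gita free within 09:00–20:00: 11:00–11:30, 15:00–17:20, 18:00–20:00.
Elena free within 09:00–20:00: 09:00–10:10, 11:00–16:10, 17:20–20:00.
Nikolai ∩ Gita: 11:00–11:30, 16:10–17:20, 18:00–18:30.
Nikolai ∩ Gita ∩ Elena: 11:00–11:30, 18:00–18:30.
Restricted to 11:00–19:20: 11:00–11:30, 18:00–18:30.
Windows ≥ 30 min: 11:00–11:30, 18:00–18:30.

11:00–11:30, 18:00–18:30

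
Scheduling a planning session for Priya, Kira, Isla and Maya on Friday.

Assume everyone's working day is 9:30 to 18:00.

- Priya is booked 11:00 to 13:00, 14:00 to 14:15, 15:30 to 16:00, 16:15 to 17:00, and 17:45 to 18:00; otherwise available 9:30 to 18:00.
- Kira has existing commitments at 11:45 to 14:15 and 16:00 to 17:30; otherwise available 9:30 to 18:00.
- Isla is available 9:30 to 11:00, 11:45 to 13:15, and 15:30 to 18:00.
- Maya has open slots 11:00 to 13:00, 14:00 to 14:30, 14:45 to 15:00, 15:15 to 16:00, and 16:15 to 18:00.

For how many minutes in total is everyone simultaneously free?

Priya free within 09:30–18:00: 09:30–11:00, 13:00–14:00, 14:15–15:30, 16:00–16:15, 17:00–17:45.
Kira free within 09:30–18:00: 09:30–11:45, 14:15–16:00, 17:30–18:00.
Priya ∩ Kira: 09:30–11:00, 14:15–15:30, 17:30–17:45.
Priya ∩ Kira ∩ Isla: 09:30–11:00, 17:30–17:45.
Priya ∩ Kira ∩ Isla ∩ Maya: 17:30–17:45.
Total common minutes: 15.

15 minutes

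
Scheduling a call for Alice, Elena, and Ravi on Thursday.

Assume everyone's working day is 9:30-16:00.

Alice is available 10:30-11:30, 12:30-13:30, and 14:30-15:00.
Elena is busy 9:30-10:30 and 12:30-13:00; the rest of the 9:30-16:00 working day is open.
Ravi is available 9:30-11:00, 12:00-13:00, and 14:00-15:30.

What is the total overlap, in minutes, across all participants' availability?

Elena free within 09:30–16:00: 10:30–12:30, 13:00–16:00.
Alice ∩ Elena: 10:30–11:30, 13:00–13:30, 14:30–15:00.
Alice ∩ Elena ∩ Ravi: 10:30–11:00, 14:30–15:00.
Total common minutes: 30 + 30 = 60.

60 minutes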